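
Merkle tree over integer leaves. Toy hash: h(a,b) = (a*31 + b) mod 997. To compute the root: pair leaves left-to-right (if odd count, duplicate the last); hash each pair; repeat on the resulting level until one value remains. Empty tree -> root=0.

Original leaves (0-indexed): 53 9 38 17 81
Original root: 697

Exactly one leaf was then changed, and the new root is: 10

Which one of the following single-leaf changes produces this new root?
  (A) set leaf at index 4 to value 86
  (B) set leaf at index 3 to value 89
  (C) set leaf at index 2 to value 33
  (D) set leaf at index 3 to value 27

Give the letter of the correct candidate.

Original leaves: [53, 9, 38, 17, 81]
Target new root: 10
Try each candidate change and compute the resulting root:
Candidate A: set leaf[4] = 86 -> leaves = [53, 9, 38, 17, 86]
  L0: [53, 9, 38, 17, 86]
  L1: h(53,9)=(53*31+9)%997=655 h(38,17)=(38*31+17)%997=198 h(86,86)=(86*31+86)%997=758 -> [655, 198, 758]
  L2: h(655,198)=(655*31+198)%997=563 h(758,758)=(758*31+758)%997=328 -> [563, 328]
  L3: h(563,328)=(563*31+328)%997=832 -> [832]
  root = 832 != target 10
Candidate B: set leaf[3] = 89 -> leaves = [53, 9, 38, 89, 81]
  L0: [53, 9, 38, 89, 81]
  L1: h(53,9)=(53*31+9)%997=655 h(38,89)=(38*31+89)%997=270 h(81,81)=(81*31+81)%997=598 -> [655, 270, 598]
  L2: h(655,270)=(655*31+270)%997=635 h(598,598)=(598*31+598)%997=193 -> [635, 193]
  L3: h(635,193)=(635*31+193)%997=935 -> [935]
  root = 935 != target 10
Candidate C: set leaf[2] = 33 -> leaves = [53, 9, 33, 17, 81]
  L0: [53, 9, 33, 17, 81]
  L1: h(53,9)=(53*31+9)%997=655 h(33,17)=(33*31+17)%997=43 h(81,81)=(81*31+81)%997=598 -> [655, 43, 598]
  L2: h(655,43)=(655*31+43)%997=408 h(598,598)=(598*31+598)%997=193 -> [408, 193]
  L3: h(408,193)=(408*31+193)%997=877 -> [877]
  root = 877 != target 10
Candidate D: set leaf[3] = 27 -> leaves = [53, 9, 38, 27, 81]
  L0: [53, 9, 38, 27, 81]
  L1: h(53,9)=(53*31+9)%997=655 h(38,27)=(38*31+27)%997=208 h(81,81)=(81*31+81)%997=598 -> [655, 208, 598]
  L2: h(655,208)=(655*31+208)%997=573 h(598,598)=(598*31+598)%997=193 -> [573, 193]
  L3: h(573,193)=(573*31+193)%997=10 -> [10]
  root = 10 == target 10  ** MATCH **
Candidate D produces the target root.

Answer: D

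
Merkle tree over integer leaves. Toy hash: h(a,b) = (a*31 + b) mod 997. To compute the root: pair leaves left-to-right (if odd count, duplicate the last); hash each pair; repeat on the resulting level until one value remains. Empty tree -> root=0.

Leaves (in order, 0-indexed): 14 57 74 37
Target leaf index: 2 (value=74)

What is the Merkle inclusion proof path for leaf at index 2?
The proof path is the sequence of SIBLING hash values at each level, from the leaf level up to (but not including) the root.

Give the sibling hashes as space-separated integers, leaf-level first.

Answer: 37 491

Derivation:
L0 (leaves): [14, 57, 74, 37], target index=2
L1: h(14,57)=(14*31+57)%997=491 [pair 0] h(74,37)=(74*31+37)%997=337 [pair 1] -> [491, 337]
  Sibling for proof at L0: 37
L2: h(491,337)=(491*31+337)%997=603 [pair 0] -> [603]
  Sibling for proof at L1: 491
Root: 603
Proof path (sibling hashes from leaf to root): [37, 491]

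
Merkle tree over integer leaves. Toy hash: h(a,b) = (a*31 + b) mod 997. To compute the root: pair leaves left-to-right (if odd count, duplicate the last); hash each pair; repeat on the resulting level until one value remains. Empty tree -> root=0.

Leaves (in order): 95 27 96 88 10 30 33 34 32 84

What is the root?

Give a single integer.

Answer: 359

Derivation:
L0: [95, 27, 96, 88, 10, 30, 33, 34, 32, 84]
L1: h(95,27)=(95*31+27)%997=978 h(96,88)=(96*31+88)%997=73 h(10,30)=(10*31+30)%997=340 h(33,34)=(33*31+34)%997=60 h(32,84)=(32*31+84)%997=79 -> [978, 73, 340, 60, 79]
L2: h(978,73)=(978*31+73)%997=481 h(340,60)=(340*31+60)%997=630 h(79,79)=(79*31+79)%997=534 -> [481, 630, 534]
L3: h(481,630)=(481*31+630)%997=586 h(534,534)=(534*31+534)%997=139 -> [586, 139]
L4: h(586,139)=(586*31+139)%997=359 -> [359]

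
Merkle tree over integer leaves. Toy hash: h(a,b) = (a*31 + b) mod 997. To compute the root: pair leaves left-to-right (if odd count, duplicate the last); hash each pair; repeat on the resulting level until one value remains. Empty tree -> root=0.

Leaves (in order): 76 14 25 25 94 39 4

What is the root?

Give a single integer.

Answer: 244

Derivation:
L0: [76, 14, 25, 25, 94, 39, 4]
L1: h(76,14)=(76*31+14)%997=376 h(25,25)=(25*31+25)%997=800 h(94,39)=(94*31+39)%997=959 h(4,4)=(4*31+4)%997=128 -> [376, 800, 959, 128]
L2: h(376,800)=(376*31+800)%997=492 h(959,128)=(959*31+128)%997=944 -> [492, 944]
L3: h(492,944)=(492*31+944)%997=244 -> [244]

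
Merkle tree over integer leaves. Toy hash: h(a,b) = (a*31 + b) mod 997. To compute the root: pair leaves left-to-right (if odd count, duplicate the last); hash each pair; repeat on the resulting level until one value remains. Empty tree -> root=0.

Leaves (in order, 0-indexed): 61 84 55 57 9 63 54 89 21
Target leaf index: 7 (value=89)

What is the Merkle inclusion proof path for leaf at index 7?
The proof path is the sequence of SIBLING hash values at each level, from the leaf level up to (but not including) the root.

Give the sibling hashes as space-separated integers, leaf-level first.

L0 (leaves): [61, 84, 55, 57, 9, 63, 54, 89, 21], target index=7
L1: h(61,84)=(61*31+84)%997=978 [pair 0] h(55,57)=(55*31+57)%997=765 [pair 1] h(9,63)=(9*31+63)%997=342 [pair 2] h(54,89)=(54*31+89)%997=766 [pair 3] h(21,21)=(21*31+21)%997=672 [pair 4] -> [978, 765, 342, 766, 672]
  Sibling for proof at L0: 54
L2: h(978,765)=(978*31+765)%997=176 [pair 0] h(342,766)=(342*31+766)%997=401 [pair 1] h(672,672)=(672*31+672)%997=567 [pair 2] -> [176, 401, 567]
  Sibling for proof at L1: 342
L3: h(176,401)=(176*31+401)%997=872 [pair 0] h(567,567)=(567*31+567)%997=198 [pair 1] -> [872, 198]
  Sibling for proof at L2: 176
L4: h(872,198)=(872*31+198)%997=311 [pair 0] -> [311]
  Sibling for proof at L3: 198
Root: 311
Proof path (sibling hashes from leaf to root): [54, 342, 176, 198]

Answer: 54 342 176 198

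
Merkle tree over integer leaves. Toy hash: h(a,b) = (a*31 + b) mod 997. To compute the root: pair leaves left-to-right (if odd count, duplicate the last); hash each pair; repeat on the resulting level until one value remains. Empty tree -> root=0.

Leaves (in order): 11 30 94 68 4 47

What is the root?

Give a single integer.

L0: [11, 30, 94, 68, 4, 47]
L1: h(11,30)=(11*31+30)%997=371 h(94,68)=(94*31+68)%997=988 h(4,47)=(4*31+47)%997=171 -> [371, 988, 171]
L2: h(371,988)=(371*31+988)%997=525 h(171,171)=(171*31+171)%997=487 -> [525, 487]
L3: h(525,487)=(525*31+487)%997=810 -> [810]

Answer: 810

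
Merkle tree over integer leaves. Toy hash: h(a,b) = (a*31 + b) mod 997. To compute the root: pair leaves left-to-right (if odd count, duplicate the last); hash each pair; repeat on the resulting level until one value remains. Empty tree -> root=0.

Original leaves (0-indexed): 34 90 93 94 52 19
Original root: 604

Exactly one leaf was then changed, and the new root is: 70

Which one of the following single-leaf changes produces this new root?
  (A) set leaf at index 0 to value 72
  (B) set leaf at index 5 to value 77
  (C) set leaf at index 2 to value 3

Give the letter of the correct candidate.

Original leaves: [34, 90, 93, 94, 52, 19]
Target new root: 70
Try each candidate change and compute the resulting root:
Candidate A: set leaf[0] = 72 -> leaves = [72, 90, 93, 94, 52, 19]
  L0: [72, 90, 93, 94, 52, 19]
  L1: h(72,90)=(72*31+90)%997=328 h(93,94)=(93*31+94)%997=983 h(52,19)=(52*31+19)%997=634 -> [328, 983, 634]
  L2: h(328,983)=(328*31+983)%997=184 h(634,634)=(634*31+634)%997=348 -> [184, 348]
  L3: h(184,348)=(184*31+348)%997=70 -> [70]
  root = 70 == target 70  ** MATCH **
Candidate B: set leaf[5] = 77 -> leaves = [34, 90, 93, 94, 52, 77]
  L0: [34, 90, 93, 94, 52, 77]
  L1: h(34,90)=(34*31+90)%997=147 h(93,94)=(93*31+94)%997=983 h(52,77)=(52*31+77)%997=692 -> [147, 983, 692]
  L2: h(147,983)=(147*31+983)%997=555 h(692,692)=(692*31+692)%997=210 -> [555, 210]
  L3: h(555,210)=(555*31+210)%997=466 -> [466]
  root = 466 != target 70
Candidate C: set leaf[2] = 3 -> leaves = [34, 90, 3, 94, 52, 19]
  L0: [34, 90, 3, 94, 52, 19]
  L1: h(34,90)=(34*31+90)%997=147 h(3,94)=(3*31+94)%997=187 h(52,19)=(52*31+19)%997=634 -> [147, 187, 634]
  L2: h(147,187)=(147*31+187)%997=756 h(634,634)=(634*31+634)%997=348 -> [756, 348]
  L3: h(756,348)=(756*31+348)%997=853 -> [853]
  root = 853 != target 70
Candidate A produces the target root.

Answer: A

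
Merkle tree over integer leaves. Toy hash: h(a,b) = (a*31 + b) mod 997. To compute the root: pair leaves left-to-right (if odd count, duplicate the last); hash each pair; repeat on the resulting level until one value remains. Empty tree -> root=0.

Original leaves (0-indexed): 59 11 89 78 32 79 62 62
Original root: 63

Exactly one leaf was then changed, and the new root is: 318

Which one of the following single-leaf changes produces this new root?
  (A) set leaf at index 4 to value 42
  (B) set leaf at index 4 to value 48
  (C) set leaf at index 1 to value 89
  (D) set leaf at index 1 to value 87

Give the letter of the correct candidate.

Answer: D

Derivation:
Original leaves: [59, 11, 89, 78, 32, 79, 62, 62]
Target new root: 318
Try each candidate change and compute the resulting root:
Candidate A: set leaf[4] = 42 -> leaves = [59, 11, 89, 78, 42, 79, 62, 62]
  L0: [59, 11, 89, 78, 42, 79, 62, 62]
  L1: h(59,11)=(59*31+11)%997=843 h(89,78)=(89*31+78)%997=843 h(42,79)=(42*31+79)%997=384 h(62,62)=(62*31+62)%997=987 -> [843, 843, 384, 987]
  L2: h(843,843)=(843*31+843)%997=57 h(384,987)=(384*31+987)%997=927 -> [57, 927]
  L3: h(57,927)=(57*31+927)%997=700 -> [700]
  root = 700 != target 318
Candidate B: set leaf[4] = 48 -> leaves = [59, 11, 89, 78, 48, 79, 62, 62]
  L0: [59, 11, 89, 78, 48, 79, 62, 62]
  L1: h(59,11)=(59*31+11)%997=843 h(89,78)=(89*31+78)%997=843 h(48,79)=(48*31+79)%997=570 h(62,62)=(62*31+62)%997=987 -> [843, 843, 570, 987]
  L2: h(843,843)=(843*31+843)%997=57 h(570,987)=(570*31+987)%997=711 -> [57, 711]
  L3: h(57,711)=(57*31+711)%997=484 -> [484]
  root = 484 != target 318
Candidate C: set leaf[1] = 89 -> leaves = [59, 89, 89, 78, 32, 79, 62, 62]
  L0: [59, 89, 89, 78, 32, 79, 62, 62]
  L1: h(59,89)=(59*31+89)%997=921 h(89,78)=(89*31+78)%997=843 h(32,79)=(32*31+79)%997=74 h(62,62)=(62*31+62)%997=987 -> [921, 843, 74, 987]
  L2: h(921,843)=(921*31+843)%997=481 h(74,987)=(74*31+987)%997=290 -> [481, 290]
  L3: h(481,290)=(481*31+290)%997=246 -> [246]
  root = 246 != target 318
Candidate D: set leaf[1] = 87 -> leaves = [59, 87, 89, 78, 32, 79, 62, 62]
  L0: [59, 87, 89, 78, 32, 79, 62, 62]
  L1: h(59,87)=(59*31+87)%997=919 h(89,78)=(89*31+78)%997=843 h(32,79)=(32*31+79)%997=74 h(62,62)=(62*31+62)%997=987 -> [919, 843, 74, 987]
  L2: h(919,843)=(919*31+843)%997=419 h(74,987)=(74*31+987)%997=290 -> [419, 290]
  L3: h(419,290)=(419*31+290)%997=318 -> [318]
  root = 318 == target 318  ** MATCH **
Candidate D produces the target root.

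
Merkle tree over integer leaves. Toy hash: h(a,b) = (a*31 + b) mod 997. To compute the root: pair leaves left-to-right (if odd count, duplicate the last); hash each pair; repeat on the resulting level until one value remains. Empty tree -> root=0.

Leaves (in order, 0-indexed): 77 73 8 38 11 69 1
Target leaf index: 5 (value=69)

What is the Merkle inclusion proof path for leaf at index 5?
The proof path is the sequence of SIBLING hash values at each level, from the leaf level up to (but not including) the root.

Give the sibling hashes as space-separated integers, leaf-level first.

L0 (leaves): [77, 73, 8, 38, 11, 69, 1], target index=5
L1: h(77,73)=(77*31+73)%997=466 [pair 0] h(8,38)=(8*31+38)%997=286 [pair 1] h(11,69)=(11*31+69)%997=410 [pair 2] h(1,1)=(1*31+1)%997=32 [pair 3] -> [466, 286, 410, 32]
  Sibling for proof at L0: 11
L2: h(466,286)=(466*31+286)%997=774 [pair 0] h(410,32)=(410*31+32)%997=778 [pair 1] -> [774, 778]
  Sibling for proof at L1: 32
L3: h(774,778)=(774*31+778)%997=844 [pair 0] -> [844]
  Sibling for proof at L2: 774
Root: 844
Proof path (sibling hashes from leaf to root): [11, 32, 774]

Answer: 11 32 774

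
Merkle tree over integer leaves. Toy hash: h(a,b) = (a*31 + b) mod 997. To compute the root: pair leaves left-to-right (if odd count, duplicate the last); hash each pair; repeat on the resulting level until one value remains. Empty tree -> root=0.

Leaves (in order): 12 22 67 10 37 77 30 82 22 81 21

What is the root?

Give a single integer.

L0: [12, 22, 67, 10, 37, 77, 30, 82, 22, 81, 21]
L1: h(12,22)=(12*31+22)%997=394 h(67,10)=(67*31+10)%997=93 h(37,77)=(37*31+77)%997=227 h(30,82)=(30*31+82)%997=15 h(22,81)=(22*31+81)%997=763 h(21,21)=(21*31+21)%997=672 -> [394, 93, 227, 15, 763, 672]
L2: h(394,93)=(394*31+93)%997=343 h(227,15)=(227*31+15)%997=73 h(763,672)=(763*31+672)%997=397 -> [343, 73, 397]
L3: h(343,73)=(343*31+73)%997=736 h(397,397)=(397*31+397)%997=740 -> [736, 740]
L4: h(736,740)=(736*31+740)%997=625 -> [625]

Answer: 625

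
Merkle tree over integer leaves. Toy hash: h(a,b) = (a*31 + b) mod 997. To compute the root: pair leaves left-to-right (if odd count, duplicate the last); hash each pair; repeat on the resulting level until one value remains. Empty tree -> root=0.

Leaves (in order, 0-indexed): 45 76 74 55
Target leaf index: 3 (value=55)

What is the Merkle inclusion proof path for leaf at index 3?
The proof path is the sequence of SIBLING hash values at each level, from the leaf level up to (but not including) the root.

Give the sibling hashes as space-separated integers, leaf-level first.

L0 (leaves): [45, 76, 74, 55], target index=3
L1: h(45,76)=(45*31+76)%997=474 [pair 0] h(74,55)=(74*31+55)%997=355 [pair 1] -> [474, 355]
  Sibling for proof at L0: 74
L2: h(474,355)=(474*31+355)%997=94 [pair 0] -> [94]
  Sibling for proof at L1: 474
Root: 94
Proof path (sibling hashes from leaf to root): [74, 474]

Answer: 74 474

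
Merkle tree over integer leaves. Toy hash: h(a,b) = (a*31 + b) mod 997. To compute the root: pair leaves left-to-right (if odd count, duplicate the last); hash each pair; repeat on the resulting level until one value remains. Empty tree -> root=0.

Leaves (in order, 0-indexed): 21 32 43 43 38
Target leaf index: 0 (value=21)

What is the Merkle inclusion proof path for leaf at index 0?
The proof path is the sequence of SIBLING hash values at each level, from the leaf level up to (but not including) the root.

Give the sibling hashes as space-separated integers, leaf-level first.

L0 (leaves): [21, 32, 43, 43, 38], target index=0
L1: h(21,32)=(21*31+32)%997=683 [pair 0] h(43,43)=(43*31+43)%997=379 [pair 1] h(38,38)=(38*31+38)%997=219 [pair 2] -> [683, 379, 219]
  Sibling for proof at L0: 32
L2: h(683,379)=(683*31+379)%997=615 [pair 0] h(219,219)=(219*31+219)%997=29 [pair 1] -> [615, 29]
  Sibling for proof at L1: 379
L3: h(615,29)=(615*31+29)%997=151 [pair 0] -> [151]
  Sibling for proof at L2: 29
Root: 151
Proof path (sibling hashes from leaf to root): [32, 379, 29]

Answer: 32 379 29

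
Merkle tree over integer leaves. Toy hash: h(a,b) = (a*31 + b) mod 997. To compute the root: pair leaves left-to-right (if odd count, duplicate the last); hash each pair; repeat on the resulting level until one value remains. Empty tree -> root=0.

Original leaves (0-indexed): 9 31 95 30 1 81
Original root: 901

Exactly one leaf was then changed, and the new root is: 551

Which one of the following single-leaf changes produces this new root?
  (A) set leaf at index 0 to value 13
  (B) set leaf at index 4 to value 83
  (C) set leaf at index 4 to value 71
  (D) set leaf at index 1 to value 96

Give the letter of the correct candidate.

Original leaves: [9, 31, 95, 30, 1, 81]
Target new root: 551
Try each candidate change and compute the resulting root:
Candidate A: set leaf[0] = 13 -> leaves = [13, 31, 95, 30, 1, 81]
  L0: [13, 31, 95, 30, 1, 81]
  L1: h(13,31)=(13*31+31)%997=434 h(95,30)=(95*31+30)%997=981 h(1,81)=(1*31+81)%997=112 -> [434, 981, 112]
  L2: h(434,981)=(434*31+981)%997=477 h(112,112)=(112*31+112)%997=593 -> [477, 593]
  L3: h(477,593)=(477*31+593)%997=425 -> [425]
  root = 425 != target 551
Candidate B: set leaf[4] = 83 -> leaves = [9, 31, 95, 30, 83, 81]
  L0: [9, 31, 95, 30, 83, 81]
  L1: h(9,31)=(9*31+31)%997=310 h(95,30)=(95*31+30)%997=981 h(83,81)=(83*31+81)%997=660 -> [310, 981, 660]
  L2: h(310,981)=(310*31+981)%997=621 h(660,660)=(660*31+660)%997=183 -> [621, 183]
  L3: h(621,183)=(621*31+183)%997=491 -> [491]
  root = 491 != target 551
Candidate C: set leaf[4] = 71 -> leaves = [9, 31, 95, 30, 71, 81]
  L0: [9, 31, 95, 30, 71, 81]
  L1: h(9,31)=(9*31+31)%997=310 h(95,30)=(95*31+30)%997=981 h(71,81)=(71*31+81)%997=288 -> [310, 981, 288]
  L2: h(310,981)=(310*31+981)%997=621 h(288,288)=(288*31+288)%997=243 -> [621, 243]
  L3: h(621,243)=(621*31+243)%997=551 -> [551]
  root = 551 == target 551  ** MATCH **
Candidate D: set leaf[1] = 96 -> leaves = [9, 96, 95, 30, 1, 81]
  L0: [9, 96, 95, 30, 1, 81]
  L1: h(9,96)=(9*31+96)%997=375 h(95,30)=(95*31+30)%997=981 h(1,81)=(1*31+81)%997=112 -> [375, 981, 112]
  L2: h(375,981)=(375*31+981)%997=642 h(112,112)=(112*31+112)%997=593 -> [642, 593]
  L3: h(642,593)=(642*31+593)%997=555 -> [555]
  root = 555 != target 551
Candidate C produces the target root.

Answer: C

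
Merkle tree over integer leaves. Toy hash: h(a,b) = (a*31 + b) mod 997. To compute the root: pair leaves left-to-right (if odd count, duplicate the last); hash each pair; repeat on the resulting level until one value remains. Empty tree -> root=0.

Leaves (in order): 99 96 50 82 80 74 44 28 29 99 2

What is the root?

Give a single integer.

Answer: 412

Derivation:
L0: [99, 96, 50, 82, 80, 74, 44, 28, 29, 99, 2]
L1: h(99,96)=(99*31+96)%997=174 h(50,82)=(50*31+82)%997=635 h(80,74)=(80*31+74)%997=560 h(44,28)=(44*31+28)%997=395 h(29,99)=(29*31+99)%997=1 h(2,2)=(2*31+2)%997=64 -> [174, 635, 560, 395, 1, 64]
L2: h(174,635)=(174*31+635)%997=47 h(560,395)=(560*31+395)%997=806 h(1,64)=(1*31+64)%997=95 -> [47, 806, 95]
L3: h(47,806)=(47*31+806)%997=269 h(95,95)=(95*31+95)%997=49 -> [269, 49]
L4: h(269,49)=(269*31+49)%997=412 -> [412]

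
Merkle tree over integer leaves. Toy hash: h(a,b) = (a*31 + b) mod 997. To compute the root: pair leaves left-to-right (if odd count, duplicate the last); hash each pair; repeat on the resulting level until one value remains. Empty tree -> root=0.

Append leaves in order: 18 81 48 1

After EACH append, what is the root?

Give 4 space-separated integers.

Answer: 18 639 408 361

Derivation:
After append 18 (leaves=[18]):
  L0: [18]
  root=18
After append 81 (leaves=[18, 81]):
  L0: [18, 81]
  L1: h(18,81)=(18*31+81)%997=639 -> [639]
  root=639
After append 48 (leaves=[18, 81, 48]):
  L0: [18, 81, 48]
  L1: h(18,81)=(18*31+81)%997=639 h(48,48)=(48*31+48)%997=539 -> [639, 539]
  L2: h(639,539)=(639*31+539)%997=408 -> [408]
  root=408
After append 1 (leaves=[18, 81, 48, 1]):
  L0: [18, 81, 48, 1]
  L1: h(18,81)=(18*31+81)%997=639 h(48,1)=(48*31+1)%997=492 -> [639, 492]
  L2: h(639,492)=(639*31+492)%997=361 -> [361]
  root=361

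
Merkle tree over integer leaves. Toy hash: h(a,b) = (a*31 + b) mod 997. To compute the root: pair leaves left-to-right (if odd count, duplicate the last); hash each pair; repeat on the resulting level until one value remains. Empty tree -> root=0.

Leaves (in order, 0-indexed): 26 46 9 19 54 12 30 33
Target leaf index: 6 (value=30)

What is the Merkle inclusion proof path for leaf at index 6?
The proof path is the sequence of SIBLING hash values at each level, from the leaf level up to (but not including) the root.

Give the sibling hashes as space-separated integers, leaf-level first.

Answer: 33 689 788

Derivation:
L0 (leaves): [26, 46, 9, 19, 54, 12, 30, 33], target index=6
L1: h(26,46)=(26*31+46)%997=852 [pair 0] h(9,19)=(9*31+19)%997=298 [pair 1] h(54,12)=(54*31+12)%997=689 [pair 2] h(30,33)=(30*31+33)%997=963 [pair 3] -> [852, 298, 689, 963]
  Sibling for proof at L0: 33
L2: h(852,298)=(852*31+298)%997=788 [pair 0] h(689,963)=(689*31+963)%997=388 [pair 1] -> [788, 388]
  Sibling for proof at L1: 689
L3: h(788,388)=(788*31+388)%997=888 [pair 0] -> [888]
  Sibling for proof at L2: 788
Root: 888
Proof path (sibling hashes from leaf to root): [33, 689, 788]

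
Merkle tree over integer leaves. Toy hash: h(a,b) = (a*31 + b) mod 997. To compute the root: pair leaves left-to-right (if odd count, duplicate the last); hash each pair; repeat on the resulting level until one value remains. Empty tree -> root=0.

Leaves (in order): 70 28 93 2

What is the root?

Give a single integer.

L0: [70, 28, 93, 2]
L1: h(70,28)=(70*31+28)%997=204 h(93,2)=(93*31+2)%997=891 -> [204, 891]
L2: h(204,891)=(204*31+891)%997=236 -> [236]

Answer: 236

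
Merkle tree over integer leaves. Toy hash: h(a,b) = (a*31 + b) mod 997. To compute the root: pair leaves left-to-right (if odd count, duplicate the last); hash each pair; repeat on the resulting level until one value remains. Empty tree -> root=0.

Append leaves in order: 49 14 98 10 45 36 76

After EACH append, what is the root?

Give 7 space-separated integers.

After append 49 (leaves=[49]):
  L0: [49]
  root=49
After append 14 (leaves=[49, 14]):
  L0: [49, 14]
  L1: h(49,14)=(49*31+14)%997=536 -> [536]
  root=536
After append 98 (leaves=[49, 14, 98]):
  L0: [49, 14, 98]
  L1: h(49,14)=(49*31+14)%997=536 h(98,98)=(98*31+98)%997=145 -> [536, 145]
  L2: h(536,145)=(536*31+145)%997=809 -> [809]
  root=809
After append 10 (leaves=[49, 14, 98, 10]):
  L0: [49, 14, 98, 10]
  L1: h(49,14)=(49*31+14)%997=536 h(98,10)=(98*31+10)%997=57 -> [536, 57]
  L2: h(536,57)=(536*31+57)%997=721 -> [721]
  root=721
After append 45 (leaves=[49, 14, 98, 10, 45]):
  L0: [49, 14, 98, 10, 45]
  L1: h(49,14)=(49*31+14)%997=536 h(98,10)=(98*31+10)%997=57 h(45,45)=(45*31+45)%997=443 -> [536, 57, 443]
  L2: h(536,57)=(536*31+57)%997=721 h(443,443)=(443*31+443)%997=218 -> [721, 218]
  L3: h(721,218)=(721*31+218)%997=635 -> [635]
  root=635
After append 36 (leaves=[49, 14, 98, 10, 45, 36]):
  L0: [49, 14, 98, 10, 45, 36]
  L1: h(49,14)=(49*31+14)%997=536 h(98,10)=(98*31+10)%997=57 h(45,36)=(45*31+36)%997=434 -> [536, 57, 434]
  L2: h(536,57)=(536*31+57)%997=721 h(434,434)=(434*31+434)%997=927 -> [721, 927]
  L3: h(721,927)=(721*31+927)%997=347 -> [347]
  root=347
After append 76 (leaves=[49, 14, 98, 10, 45, 36, 76]):
  L0: [49, 14, 98, 10, 45, 36, 76]
  L1: h(49,14)=(49*31+14)%997=536 h(98,10)=(98*31+10)%997=57 h(45,36)=(45*31+36)%997=434 h(76,76)=(76*31+76)%997=438 -> [536, 57, 434, 438]
  L2: h(536,57)=(536*31+57)%997=721 h(434,438)=(434*31+438)%997=931 -> [721, 931]
  L3: h(721,931)=(721*31+931)%997=351 -> [351]
  root=351

Answer: 49 536 809 721 635 347 351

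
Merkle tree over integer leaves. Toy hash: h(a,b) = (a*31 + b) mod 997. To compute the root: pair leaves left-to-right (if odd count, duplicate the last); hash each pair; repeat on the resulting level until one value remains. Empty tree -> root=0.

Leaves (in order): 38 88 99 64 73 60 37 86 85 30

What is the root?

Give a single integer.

L0: [38, 88, 99, 64, 73, 60, 37, 86, 85, 30]
L1: h(38,88)=(38*31+88)%997=269 h(99,64)=(99*31+64)%997=142 h(73,60)=(73*31+60)%997=329 h(37,86)=(37*31+86)%997=236 h(85,30)=(85*31+30)%997=671 -> [269, 142, 329, 236, 671]
L2: h(269,142)=(269*31+142)%997=505 h(329,236)=(329*31+236)%997=465 h(671,671)=(671*31+671)%997=535 -> [505, 465, 535]
L3: h(505,465)=(505*31+465)%997=168 h(535,535)=(535*31+535)%997=171 -> [168, 171]
L4: h(168,171)=(168*31+171)%997=394 -> [394]

Answer: 394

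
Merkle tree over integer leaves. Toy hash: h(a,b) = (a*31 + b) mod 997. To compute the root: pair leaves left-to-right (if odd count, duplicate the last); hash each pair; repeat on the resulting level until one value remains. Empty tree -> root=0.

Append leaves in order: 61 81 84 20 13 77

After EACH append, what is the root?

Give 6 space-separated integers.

Answer: 61 975 12 945 733 787

Derivation:
After append 61 (leaves=[61]):
  L0: [61]
  root=61
After append 81 (leaves=[61, 81]):
  L0: [61, 81]
  L1: h(61,81)=(61*31+81)%997=975 -> [975]
  root=975
After append 84 (leaves=[61, 81, 84]):
  L0: [61, 81, 84]
  L1: h(61,81)=(61*31+81)%997=975 h(84,84)=(84*31+84)%997=694 -> [975, 694]
  L2: h(975,694)=(975*31+694)%997=12 -> [12]
  root=12
After append 20 (leaves=[61, 81, 84, 20]):
  L0: [61, 81, 84, 20]
  L1: h(61,81)=(61*31+81)%997=975 h(84,20)=(84*31+20)%997=630 -> [975, 630]
  L2: h(975,630)=(975*31+630)%997=945 -> [945]
  root=945
After append 13 (leaves=[61, 81, 84, 20, 13]):
  L0: [61, 81, 84, 20, 13]
  L1: h(61,81)=(61*31+81)%997=975 h(84,20)=(84*31+20)%997=630 h(13,13)=(13*31+13)%997=416 -> [975, 630, 416]
  L2: h(975,630)=(975*31+630)%997=945 h(416,416)=(416*31+416)%997=351 -> [945, 351]
  L3: h(945,351)=(945*31+351)%997=733 -> [733]
  root=733
After append 77 (leaves=[61, 81, 84, 20, 13, 77]):
  L0: [61, 81, 84, 20, 13, 77]
  L1: h(61,81)=(61*31+81)%997=975 h(84,20)=(84*31+20)%997=630 h(13,77)=(13*31+77)%997=480 -> [975, 630, 480]
  L2: h(975,630)=(975*31+630)%997=945 h(480,480)=(480*31+480)%997=405 -> [945, 405]
  L3: h(945,405)=(945*31+405)%997=787 -> [787]
  root=787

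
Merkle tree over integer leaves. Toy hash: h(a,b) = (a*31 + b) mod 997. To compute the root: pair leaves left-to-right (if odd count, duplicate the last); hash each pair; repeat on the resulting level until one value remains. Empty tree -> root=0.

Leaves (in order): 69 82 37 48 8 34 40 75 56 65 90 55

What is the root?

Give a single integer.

Answer: 741

Derivation:
L0: [69, 82, 37, 48, 8, 34, 40, 75, 56, 65, 90, 55]
L1: h(69,82)=(69*31+82)%997=227 h(37,48)=(37*31+48)%997=198 h(8,34)=(8*31+34)%997=282 h(40,75)=(40*31+75)%997=318 h(56,65)=(56*31+65)%997=804 h(90,55)=(90*31+55)%997=851 -> [227, 198, 282, 318, 804, 851]
L2: h(227,198)=(227*31+198)%997=256 h(282,318)=(282*31+318)%997=87 h(804,851)=(804*31+851)%997=850 -> [256, 87, 850]
L3: h(256,87)=(256*31+87)%997=47 h(850,850)=(850*31+850)%997=281 -> [47, 281]
L4: h(47,281)=(47*31+281)%997=741 -> [741]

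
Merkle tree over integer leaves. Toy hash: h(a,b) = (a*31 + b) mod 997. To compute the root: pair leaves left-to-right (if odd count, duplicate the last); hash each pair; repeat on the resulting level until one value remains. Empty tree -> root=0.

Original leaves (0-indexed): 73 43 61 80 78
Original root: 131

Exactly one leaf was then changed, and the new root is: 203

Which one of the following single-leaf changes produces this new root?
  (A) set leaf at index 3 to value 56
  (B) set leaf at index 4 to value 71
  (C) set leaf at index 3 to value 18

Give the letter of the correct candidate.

Original leaves: [73, 43, 61, 80, 78]
Target new root: 203
Try each candidate change and compute the resulting root:
Candidate A: set leaf[3] = 56 -> leaves = [73, 43, 61, 56, 78]
  L0: [73, 43, 61, 56, 78]
  L1: h(73,43)=(73*31+43)%997=312 h(61,56)=(61*31+56)%997=950 h(78,78)=(78*31+78)%997=502 -> [312, 950, 502]
  L2: h(312,950)=(312*31+950)%997=652 h(502,502)=(502*31+502)%997=112 -> [652, 112]
  L3: h(652,112)=(652*31+112)%997=384 -> [384]
  root = 384 != target 203
Candidate B: set leaf[4] = 71 -> leaves = [73, 43, 61, 80, 71]
  L0: [73, 43, 61, 80, 71]
  L1: h(73,43)=(73*31+43)%997=312 h(61,80)=(61*31+80)%997=974 h(71,71)=(71*31+71)%997=278 -> [312, 974, 278]
  L2: h(312,974)=(312*31+974)%997=676 h(278,278)=(278*31+278)%997=920 -> [676, 920]
  L3: h(676,920)=(676*31+920)%997=939 -> [939]
  root = 939 != target 203
Candidate C: set leaf[3] = 18 -> leaves = [73, 43, 61, 18, 78]
  L0: [73, 43, 61, 18, 78]
  L1: h(73,43)=(73*31+43)%997=312 h(61,18)=(61*31+18)%997=912 h(78,78)=(78*31+78)%997=502 -> [312, 912, 502]
  L2: h(312,912)=(312*31+912)%997=614 h(502,502)=(502*31+502)%997=112 -> [614, 112]
  L3: h(614,112)=(614*31+112)%997=203 -> [203]
  root = 203 == target 203  ** MATCH **
Candidate C produces the target root.

Answer: C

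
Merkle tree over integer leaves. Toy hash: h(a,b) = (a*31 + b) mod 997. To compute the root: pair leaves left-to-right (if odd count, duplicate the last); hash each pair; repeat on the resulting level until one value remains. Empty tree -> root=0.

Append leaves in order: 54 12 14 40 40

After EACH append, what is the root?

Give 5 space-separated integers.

Answer: 54 689 870 896 940

Derivation:
After append 54 (leaves=[54]):
  L0: [54]
  root=54
After append 12 (leaves=[54, 12]):
  L0: [54, 12]
  L1: h(54,12)=(54*31+12)%997=689 -> [689]
  root=689
After append 14 (leaves=[54, 12, 14]):
  L0: [54, 12, 14]
  L1: h(54,12)=(54*31+12)%997=689 h(14,14)=(14*31+14)%997=448 -> [689, 448]
  L2: h(689,448)=(689*31+448)%997=870 -> [870]
  root=870
After append 40 (leaves=[54, 12, 14, 40]):
  L0: [54, 12, 14, 40]
  L1: h(54,12)=(54*31+12)%997=689 h(14,40)=(14*31+40)%997=474 -> [689, 474]
  L2: h(689,474)=(689*31+474)%997=896 -> [896]
  root=896
After append 40 (leaves=[54, 12, 14, 40, 40]):
  L0: [54, 12, 14, 40, 40]
  L1: h(54,12)=(54*31+12)%997=689 h(14,40)=(14*31+40)%997=474 h(40,40)=(40*31+40)%997=283 -> [689, 474, 283]
  L2: h(689,474)=(689*31+474)%997=896 h(283,283)=(283*31+283)%997=83 -> [896, 83]
  L3: h(896,83)=(896*31+83)%997=940 -> [940]
  root=940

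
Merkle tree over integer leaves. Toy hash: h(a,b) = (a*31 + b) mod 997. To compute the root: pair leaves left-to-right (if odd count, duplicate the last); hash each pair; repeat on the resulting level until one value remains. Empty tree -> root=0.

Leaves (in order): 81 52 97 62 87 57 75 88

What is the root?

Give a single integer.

L0: [81, 52, 97, 62, 87, 57, 75, 88]
L1: h(81,52)=(81*31+52)%997=569 h(97,62)=(97*31+62)%997=78 h(87,57)=(87*31+57)%997=760 h(75,88)=(75*31+88)%997=419 -> [569, 78, 760, 419]
L2: h(569,78)=(569*31+78)%997=768 h(760,419)=(760*31+419)%997=51 -> [768, 51]
L3: h(768,51)=(768*31+51)%997=928 -> [928]

Answer: 928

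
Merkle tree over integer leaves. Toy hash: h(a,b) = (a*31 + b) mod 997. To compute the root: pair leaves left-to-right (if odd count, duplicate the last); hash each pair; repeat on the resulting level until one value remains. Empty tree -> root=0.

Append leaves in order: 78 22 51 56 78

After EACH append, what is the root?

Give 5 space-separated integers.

After append 78 (leaves=[78]):
  L0: [78]
  root=78
After append 22 (leaves=[78, 22]):
  L0: [78, 22]
  L1: h(78,22)=(78*31+22)%997=446 -> [446]
  root=446
After append 51 (leaves=[78, 22, 51]):
  L0: [78, 22, 51]
  L1: h(78,22)=(78*31+22)%997=446 h(51,51)=(51*31+51)%997=635 -> [446, 635]
  L2: h(446,635)=(446*31+635)%997=503 -> [503]
  root=503
After append 56 (leaves=[78, 22, 51, 56]):
  L0: [78, 22, 51, 56]
  L1: h(78,22)=(78*31+22)%997=446 h(51,56)=(51*31+56)%997=640 -> [446, 640]
  L2: h(446,640)=(446*31+640)%997=508 -> [508]
  root=508
After append 78 (leaves=[78, 22, 51, 56, 78]):
  L0: [78, 22, 51, 56, 78]
  L1: h(78,22)=(78*31+22)%997=446 h(51,56)=(51*31+56)%997=640 h(78,78)=(78*31+78)%997=502 -> [446, 640, 502]
  L2: h(446,640)=(446*31+640)%997=508 h(502,502)=(502*31+502)%997=112 -> [508, 112]
  L3: h(508,112)=(508*31+112)%997=905 -> [905]
  root=905

Answer: 78 446 503 508 905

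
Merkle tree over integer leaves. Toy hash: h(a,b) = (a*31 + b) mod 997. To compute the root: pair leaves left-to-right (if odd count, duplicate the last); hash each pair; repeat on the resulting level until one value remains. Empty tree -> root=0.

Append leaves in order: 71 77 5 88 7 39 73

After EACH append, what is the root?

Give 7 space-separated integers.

Answer: 71 284 988 74 489 516 602

Derivation:
After append 71 (leaves=[71]):
  L0: [71]
  root=71
After append 77 (leaves=[71, 77]):
  L0: [71, 77]
  L1: h(71,77)=(71*31+77)%997=284 -> [284]
  root=284
After append 5 (leaves=[71, 77, 5]):
  L0: [71, 77, 5]
  L1: h(71,77)=(71*31+77)%997=284 h(5,5)=(5*31+5)%997=160 -> [284, 160]
  L2: h(284,160)=(284*31+160)%997=988 -> [988]
  root=988
After append 88 (leaves=[71, 77, 5, 88]):
  L0: [71, 77, 5, 88]
  L1: h(71,77)=(71*31+77)%997=284 h(5,88)=(5*31+88)%997=243 -> [284, 243]
  L2: h(284,243)=(284*31+243)%997=74 -> [74]
  root=74
After append 7 (leaves=[71, 77, 5, 88, 7]):
  L0: [71, 77, 5, 88, 7]
  L1: h(71,77)=(71*31+77)%997=284 h(5,88)=(5*31+88)%997=243 h(7,7)=(7*31+7)%997=224 -> [284, 243, 224]
  L2: h(284,243)=(284*31+243)%997=74 h(224,224)=(224*31+224)%997=189 -> [74, 189]
  L3: h(74,189)=(74*31+189)%997=489 -> [489]
  root=489
After append 39 (leaves=[71, 77, 5, 88, 7, 39]):
  L0: [71, 77, 5, 88, 7, 39]
  L1: h(71,77)=(71*31+77)%997=284 h(5,88)=(5*31+88)%997=243 h(7,39)=(7*31+39)%997=256 -> [284, 243, 256]
  L2: h(284,243)=(284*31+243)%997=74 h(256,256)=(256*31+256)%997=216 -> [74, 216]
  L3: h(74,216)=(74*31+216)%997=516 -> [516]
  root=516
After append 73 (leaves=[71, 77, 5, 88, 7, 39, 73]):
  L0: [71, 77, 5, 88, 7, 39, 73]
  L1: h(71,77)=(71*31+77)%997=284 h(5,88)=(5*31+88)%997=243 h(7,39)=(7*31+39)%997=256 h(73,73)=(73*31+73)%997=342 -> [284, 243, 256, 342]
  L2: h(284,243)=(284*31+243)%997=74 h(256,342)=(256*31+342)%997=302 -> [74, 302]
  L3: h(74,302)=(74*31+302)%997=602 -> [602]
  root=602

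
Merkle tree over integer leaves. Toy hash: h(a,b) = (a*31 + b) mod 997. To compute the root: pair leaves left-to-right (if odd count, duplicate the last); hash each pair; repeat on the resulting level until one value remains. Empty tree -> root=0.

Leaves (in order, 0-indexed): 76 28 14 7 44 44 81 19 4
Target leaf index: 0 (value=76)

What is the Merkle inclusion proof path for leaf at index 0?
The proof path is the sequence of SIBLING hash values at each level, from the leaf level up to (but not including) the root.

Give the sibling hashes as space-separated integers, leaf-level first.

L0 (leaves): [76, 28, 14, 7, 44, 44, 81, 19, 4], target index=0
L1: h(76,28)=(76*31+28)%997=390 [pair 0] h(14,7)=(14*31+7)%997=441 [pair 1] h(44,44)=(44*31+44)%997=411 [pair 2] h(81,19)=(81*31+19)%997=536 [pair 3] h(4,4)=(4*31+4)%997=128 [pair 4] -> [390, 441, 411, 536, 128]
  Sibling for proof at L0: 28
L2: h(390,441)=(390*31+441)%997=567 [pair 0] h(411,536)=(411*31+536)%997=316 [pair 1] h(128,128)=(128*31+128)%997=108 [pair 2] -> [567, 316, 108]
  Sibling for proof at L1: 441
L3: h(567,316)=(567*31+316)%997=944 [pair 0] h(108,108)=(108*31+108)%997=465 [pair 1] -> [944, 465]
  Sibling for proof at L2: 316
L4: h(944,465)=(944*31+465)%997=816 [pair 0] -> [816]
  Sibling for proof at L3: 465
Root: 816
Proof path (sibling hashes from leaf to root): [28, 441, 316, 465]

Answer: 28 441 316 465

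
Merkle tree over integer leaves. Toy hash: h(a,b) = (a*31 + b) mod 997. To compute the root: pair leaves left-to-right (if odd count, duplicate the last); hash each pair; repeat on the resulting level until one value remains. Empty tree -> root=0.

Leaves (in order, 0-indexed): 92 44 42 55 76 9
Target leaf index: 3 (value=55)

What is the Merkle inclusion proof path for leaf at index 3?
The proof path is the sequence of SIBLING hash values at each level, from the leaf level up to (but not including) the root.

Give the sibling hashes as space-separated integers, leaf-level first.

L0 (leaves): [92, 44, 42, 55, 76, 9], target index=3
L1: h(92,44)=(92*31+44)%997=902 [pair 0] h(42,55)=(42*31+55)%997=360 [pair 1] h(76,9)=(76*31+9)%997=371 [pair 2] -> [902, 360, 371]
  Sibling for proof at L0: 42
L2: h(902,360)=(902*31+360)%997=406 [pair 0] h(371,371)=(371*31+371)%997=905 [pair 1] -> [406, 905]
  Sibling for proof at L1: 902
L3: h(406,905)=(406*31+905)%997=530 [pair 0] -> [530]
  Sibling for proof at L2: 905
Root: 530
Proof path (sibling hashes from leaf to root): [42, 902, 905]

Answer: 42 902 905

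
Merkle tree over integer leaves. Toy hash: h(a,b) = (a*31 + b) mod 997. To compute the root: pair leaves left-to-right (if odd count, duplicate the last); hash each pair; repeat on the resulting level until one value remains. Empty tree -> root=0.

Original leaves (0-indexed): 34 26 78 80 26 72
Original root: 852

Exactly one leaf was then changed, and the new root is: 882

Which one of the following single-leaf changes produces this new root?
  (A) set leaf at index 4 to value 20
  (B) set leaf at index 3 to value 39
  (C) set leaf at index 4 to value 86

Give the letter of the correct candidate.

Original leaves: [34, 26, 78, 80, 26, 72]
Target new root: 882
Try each candidate change and compute the resulting root:
Candidate A: set leaf[4] = 20 -> leaves = [34, 26, 78, 80, 20, 72]
  L0: [34, 26, 78, 80, 20, 72]
  L1: h(34,26)=(34*31+26)%997=83 h(78,80)=(78*31+80)%997=504 h(20,72)=(20*31+72)%997=692 -> [83, 504, 692]
  L2: h(83,504)=(83*31+504)%997=86 h(692,692)=(692*31+692)%997=210 -> [86, 210]
  L3: h(86,210)=(86*31+210)%997=882 -> [882]
  root = 882 == target 882  ** MATCH **
Candidate B: set leaf[3] = 39 -> leaves = [34, 26, 78, 39, 26, 72]
  L0: [34, 26, 78, 39, 26, 72]
  L1: h(34,26)=(34*31+26)%997=83 h(78,39)=(78*31+39)%997=463 h(26,72)=(26*31+72)%997=878 -> [83, 463, 878]
  L2: h(83,463)=(83*31+463)%997=45 h(878,878)=(878*31+878)%997=180 -> [45, 180]
  L3: h(45,180)=(45*31+180)%997=578 -> [578]
  root = 578 != target 882
Candidate C: set leaf[4] = 86 -> leaves = [34, 26, 78, 80, 86, 72]
  L0: [34, 26, 78, 80, 86, 72]
  L1: h(34,26)=(34*31+26)%997=83 h(78,80)=(78*31+80)%997=504 h(86,72)=(86*31+72)%997=744 -> [83, 504, 744]
  L2: h(83,504)=(83*31+504)%997=86 h(744,744)=(744*31+744)%997=877 -> [86, 877]
  L3: h(86,877)=(86*31+877)%997=552 -> [552]
  root = 552 != target 882
Candidate A produces the target root.

Answer: A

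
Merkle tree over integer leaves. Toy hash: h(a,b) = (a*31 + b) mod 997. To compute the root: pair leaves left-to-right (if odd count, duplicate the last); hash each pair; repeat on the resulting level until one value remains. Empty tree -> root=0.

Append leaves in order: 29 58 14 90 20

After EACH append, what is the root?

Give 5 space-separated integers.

Answer: 29 957 205 281 278

Derivation:
After append 29 (leaves=[29]):
  L0: [29]
  root=29
After append 58 (leaves=[29, 58]):
  L0: [29, 58]
  L1: h(29,58)=(29*31+58)%997=957 -> [957]
  root=957
After append 14 (leaves=[29, 58, 14]):
  L0: [29, 58, 14]
  L1: h(29,58)=(29*31+58)%997=957 h(14,14)=(14*31+14)%997=448 -> [957, 448]
  L2: h(957,448)=(957*31+448)%997=205 -> [205]
  root=205
After append 90 (leaves=[29, 58, 14, 90]):
  L0: [29, 58, 14, 90]
  L1: h(29,58)=(29*31+58)%997=957 h(14,90)=(14*31+90)%997=524 -> [957, 524]
  L2: h(957,524)=(957*31+524)%997=281 -> [281]
  root=281
After append 20 (leaves=[29, 58, 14, 90, 20]):
  L0: [29, 58, 14, 90, 20]
  L1: h(29,58)=(29*31+58)%997=957 h(14,90)=(14*31+90)%997=524 h(20,20)=(20*31+20)%997=640 -> [957, 524, 640]
  L2: h(957,524)=(957*31+524)%997=281 h(640,640)=(640*31+640)%997=540 -> [281, 540]
  L3: h(281,540)=(281*31+540)%997=278 -> [278]
  root=278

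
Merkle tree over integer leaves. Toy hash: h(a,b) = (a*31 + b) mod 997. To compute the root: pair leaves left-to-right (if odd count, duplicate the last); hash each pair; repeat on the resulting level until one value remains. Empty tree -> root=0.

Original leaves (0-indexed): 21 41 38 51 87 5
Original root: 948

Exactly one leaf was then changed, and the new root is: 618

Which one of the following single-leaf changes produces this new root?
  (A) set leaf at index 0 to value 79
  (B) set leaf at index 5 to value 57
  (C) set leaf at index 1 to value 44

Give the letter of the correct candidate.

Answer: B

Derivation:
Original leaves: [21, 41, 38, 51, 87, 5]
Target new root: 618
Try each candidate change and compute the resulting root:
Candidate A: set leaf[0] = 79 -> leaves = [79, 41, 38, 51, 87, 5]
  L0: [79, 41, 38, 51, 87, 5]
  L1: h(79,41)=(79*31+41)%997=496 h(38,51)=(38*31+51)%997=232 h(87,5)=(87*31+5)%997=708 -> [496, 232, 708]
  L2: h(496,232)=(496*31+232)%997=653 h(708,708)=(708*31+708)%997=722 -> [653, 722]
  L3: h(653,722)=(653*31+722)%997=28 -> [28]
  root = 28 != target 618
Candidate B: set leaf[5] = 57 -> leaves = [21, 41, 38, 51, 87, 57]
  L0: [21, 41, 38, 51, 87, 57]
  L1: h(21,41)=(21*31+41)%997=692 h(38,51)=(38*31+51)%997=232 h(87,57)=(87*31+57)%997=760 -> [692, 232, 760]
  L2: h(692,232)=(692*31+232)%997=747 h(760,760)=(760*31+760)%997=392 -> [747, 392]
  L3: h(747,392)=(747*31+392)%997=618 -> [618]
  root = 618 == target 618  ** MATCH **
Candidate C: set leaf[1] = 44 -> leaves = [21, 44, 38, 51, 87, 5]
  L0: [21, 44, 38, 51, 87, 5]
  L1: h(21,44)=(21*31+44)%997=695 h(38,51)=(38*31+51)%997=232 h(87,5)=(87*31+5)%997=708 -> [695, 232, 708]
  L2: h(695,232)=(695*31+232)%997=840 h(708,708)=(708*31+708)%997=722 -> [840, 722]
  L3: h(840,722)=(840*31+722)%997=840 -> [840]
  root = 840 != target 618
Candidate B produces the target root.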